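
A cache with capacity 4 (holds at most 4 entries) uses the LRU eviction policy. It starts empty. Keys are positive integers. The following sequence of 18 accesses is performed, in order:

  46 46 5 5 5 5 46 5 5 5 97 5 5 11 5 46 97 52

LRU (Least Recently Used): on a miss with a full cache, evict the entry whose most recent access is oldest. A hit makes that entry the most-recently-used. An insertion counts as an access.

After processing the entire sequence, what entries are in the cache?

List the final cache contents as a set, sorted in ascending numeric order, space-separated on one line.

LRU simulation (capacity=4):
  1. access 46: MISS. Cache (LRU->MRU): [46]
  2. access 46: HIT. Cache (LRU->MRU): [46]
  3. access 5: MISS. Cache (LRU->MRU): [46 5]
  4. access 5: HIT. Cache (LRU->MRU): [46 5]
  5. access 5: HIT. Cache (LRU->MRU): [46 5]
  6. access 5: HIT. Cache (LRU->MRU): [46 5]
  7. access 46: HIT. Cache (LRU->MRU): [5 46]
  8. access 5: HIT. Cache (LRU->MRU): [46 5]
  9. access 5: HIT. Cache (LRU->MRU): [46 5]
  10. access 5: HIT. Cache (LRU->MRU): [46 5]
  11. access 97: MISS. Cache (LRU->MRU): [46 5 97]
  12. access 5: HIT. Cache (LRU->MRU): [46 97 5]
  13. access 5: HIT. Cache (LRU->MRU): [46 97 5]
  14. access 11: MISS. Cache (LRU->MRU): [46 97 5 11]
  15. access 5: HIT. Cache (LRU->MRU): [46 97 11 5]
  16. access 46: HIT. Cache (LRU->MRU): [97 11 5 46]
  17. access 97: HIT. Cache (LRU->MRU): [11 5 46 97]
  18. access 52: MISS, evict 11. Cache (LRU->MRU): [5 46 97 52]
Total: 13 hits, 5 misses, 1 evictions

Answer: 5 46 52 97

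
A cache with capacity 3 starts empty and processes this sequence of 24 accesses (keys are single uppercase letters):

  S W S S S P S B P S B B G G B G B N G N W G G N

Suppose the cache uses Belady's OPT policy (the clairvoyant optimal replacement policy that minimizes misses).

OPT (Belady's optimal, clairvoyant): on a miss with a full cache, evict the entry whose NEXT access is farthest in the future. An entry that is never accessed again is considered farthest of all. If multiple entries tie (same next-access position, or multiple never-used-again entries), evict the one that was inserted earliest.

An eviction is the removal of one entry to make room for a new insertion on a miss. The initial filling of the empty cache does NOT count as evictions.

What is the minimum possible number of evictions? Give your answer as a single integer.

Answer: 4

Derivation:
OPT (Belady) simulation (capacity=3):
  1. access S: MISS. Cache: [S]
  2. access W: MISS. Cache: [S W]
  3. access S: HIT. Next use of S: step 4. Cache: [S W]
  4. access S: HIT. Next use of S: step 5. Cache: [S W]
  5. access S: HIT. Next use of S: step 7. Cache: [S W]
  6. access P: MISS. Cache: [S W P]
  7. access S: HIT. Next use of S: step 10. Cache: [S W P]
  8. access B: MISS, evict W (next use: step 21). Cache: [S P B]
  9. access P: HIT. Next use of P: never. Cache: [S P B]
  10. access S: HIT. Next use of S: never. Cache: [S P B]
  11. access B: HIT. Next use of B: step 12. Cache: [S P B]
  12. access B: HIT. Next use of B: step 15. Cache: [S P B]
  13. access G: MISS, evict S (next use: never). Cache: [P B G]
  14. access G: HIT. Next use of G: step 16. Cache: [P B G]
  15. access B: HIT. Next use of B: step 17. Cache: [P B G]
  16. access G: HIT. Next use of G: step 19. Cache: [P B G]
  17. access B: HIT. Next use of B: never. Cache: [P B G]
  18. access N: MISS, evict P (next use: never). Cache: [B G N]
  19. access G: HIT. Next use of G: step 22. Cache: [B G N]
  20. access N: HIT. Next use of N: step 24. Cache: [B G N]
  21. access W: MISS, evict B (next use: never). Cache: [G N W]
  22. access G: HIT. Next use of G: step 23. Cache: [G N W]
  23. access G: HIT. Next use of G: never. Cache: [G N W]
  24. access N: HIT. Next use of N: never. Cache: [G N W]
Total: 17 hits, 7 misses, 4 evictions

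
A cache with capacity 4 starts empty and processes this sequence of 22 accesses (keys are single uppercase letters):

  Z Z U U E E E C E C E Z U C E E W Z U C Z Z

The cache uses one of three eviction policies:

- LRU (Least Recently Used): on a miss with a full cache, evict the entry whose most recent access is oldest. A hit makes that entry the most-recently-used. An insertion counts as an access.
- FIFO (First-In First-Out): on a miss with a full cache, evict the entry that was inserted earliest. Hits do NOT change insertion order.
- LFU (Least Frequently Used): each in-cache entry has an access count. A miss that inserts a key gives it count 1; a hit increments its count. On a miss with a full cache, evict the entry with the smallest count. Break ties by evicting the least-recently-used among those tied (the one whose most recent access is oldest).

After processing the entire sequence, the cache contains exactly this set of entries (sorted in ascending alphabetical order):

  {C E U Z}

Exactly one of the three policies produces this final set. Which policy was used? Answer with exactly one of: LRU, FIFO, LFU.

Answer: LFU

Derivation:
Simulating under each policy and comparing final sets:
  LRU: final set = {C U W Z} -> differs
  FIFO: final set = {C U W Z} -> differs
  LFU: final set = {C E U Z} -> MATCHES target
Only LFU produces the target set.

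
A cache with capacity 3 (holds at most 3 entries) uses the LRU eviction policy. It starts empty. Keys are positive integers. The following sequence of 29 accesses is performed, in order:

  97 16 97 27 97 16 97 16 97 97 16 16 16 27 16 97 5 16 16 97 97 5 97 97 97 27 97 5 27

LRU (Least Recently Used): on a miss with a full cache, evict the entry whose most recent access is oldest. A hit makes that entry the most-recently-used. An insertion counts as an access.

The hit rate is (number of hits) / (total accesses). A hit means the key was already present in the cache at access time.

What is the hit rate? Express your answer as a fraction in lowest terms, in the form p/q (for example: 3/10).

Answer: 24/29

Derivation:
LRU simulation (capacity=3):
  1. access 97: MISS. Cache (LRU->MRU): [97]
  2. access 16: MISS. Cache (LRU->MRU): [97 16]
  3. access 97: HIT. Cache (LRU->MRU): [16 97]
  4. access 27: MISS. Cache (LRU->MRU): [16 97 27]
  5. access 97: HIT. Cache (LRU->MRU): [16 27 97]
  6. access 16: HIT. Cache (LRU->MRU): [27 97 16]
  7. access 97: HIT. Cache (LRU->MRU): [27 16 97]
  8. access 16: HIT. Cache (LRU->MRU): [27 97 16]
  9. access 97: HIT. Cache (LRU->MRU): [27 16 97]
  10. access 97: HIT. Cache (LRU->MRU): [27 16 97]
  11. access 16: HIT. Cache (LRU->MRU): [27 97 16]
  12. access 16: HIT. Cache (LRU->MRU): [27 97 16]
  13. access 16: HIT. Cache (LRU->MRU): [27 97 16]
  14. access 27: HIT. Cache (LRU->MRU): [97 16 27]
  15. access 16: HIT. Cache (LRU->MRU): [97 27 16]
  16. access 97: HIT. Cache (LRU->MRU): [27 16 97]
  17. access 5: MISS, evict 27. Cache (LRU->MRU): [16 97 5]
  18. access 16: HIT. Cache (LRU->MRU): [97 5 16]
  19. access 16: HIT. Cache (LRU->MRU): [97 5 16]
  20. access 97: HIT. Cache (LRU->MRU): [5 16 97]
  21. access 97: HIT. Cache (LRU->MRU): [5 16 97]
  22. access 5: HIT. Cache (LRU->MRU): [16 97 5]
  23. access 97: HIT. Cache (LRU->MRU): [16 5 97]
  24. access 97: HIT. Cache (LRU->MRU): [16 5 97]
  25. access 97: HIT. Cache (LRU->MRU): [16 5 97]
  26. access 27: MISS, evict 16. Cache (LRU->MRU): [5 97 27]
  27. access 97: HIT. Cache (LRU->MRU): [5 27 97]
  28. access 5: HIT. Cache (LRU->MRU): [27 97 5]
  29. access 27: HIT. Cache (LRU->MRU): [97 5 27]
Total: 24 hits, 5 misses, 2 evictions

Hit rate = 24/29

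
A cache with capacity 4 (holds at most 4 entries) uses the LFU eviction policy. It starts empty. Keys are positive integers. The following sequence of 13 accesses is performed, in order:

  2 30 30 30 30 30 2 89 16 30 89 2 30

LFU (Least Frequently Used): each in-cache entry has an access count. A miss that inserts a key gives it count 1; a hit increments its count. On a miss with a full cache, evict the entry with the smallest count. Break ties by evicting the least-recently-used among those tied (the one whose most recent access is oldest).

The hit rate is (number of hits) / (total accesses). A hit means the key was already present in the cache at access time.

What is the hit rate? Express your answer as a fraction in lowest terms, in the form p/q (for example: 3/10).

LFU simulation (capacity=4):
  1. access 2: MISS. Cache: [2(c=1)]
  2. access 30: MISS. Cache: [2(c=1) 30(c=1)]
  3. access 30: HIT, count now 2. Cache: [2(c=1) 30(c=2)]
  4. access 30: HIT, count now 3. Cache: [2(c=1) 30(c=3)]
  5. access 30: HIT, count now 4. Cache: [2(c=1) 30(c=4)]
  6. access 30: HIT, count now 5. Cache: [2(c=1) 30(c=5)]
  7. access 2: HIT, count now 2. Cache: [2(c=2) 30(c=5)]
  8. access 89: MISS. Cache: [89(c=1) 2(c=2) 30(c=5)]
  9. access 16: MISS. Cache: [89(c=1) 16(c=1) 2(c=2) 30(c=5)]
  10. access 30: HIT, count now 6. Cache: [89(c=1) 16(c=1) 2(c=2) 30(c=6)]
  11. access 89: HIT, count now 2. Cache: [16(c=1) 2(c=2) 89(c=2) 30(c=6)]
  12. access 2: HIT, count now 3. Cache: [16(c=1) 89(c=2) 2(c=3) 30(c=6)]
  13. access 30: HIT, count now 7. Cache: [16(c=1) 89(c=2) 2(c=3) 30(c=7)]
Total: 9 hits, 4 misses, 0 evictions

Hit rate = 9/13

Answer: 9/13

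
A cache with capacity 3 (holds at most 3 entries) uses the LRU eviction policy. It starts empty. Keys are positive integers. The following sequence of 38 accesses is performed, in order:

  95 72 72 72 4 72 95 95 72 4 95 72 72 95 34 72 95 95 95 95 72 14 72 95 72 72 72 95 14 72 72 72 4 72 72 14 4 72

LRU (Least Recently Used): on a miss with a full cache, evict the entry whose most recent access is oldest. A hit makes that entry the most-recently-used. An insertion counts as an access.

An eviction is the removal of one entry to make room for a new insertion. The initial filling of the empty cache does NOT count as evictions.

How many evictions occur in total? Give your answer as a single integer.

Answer: 3

Derivation:
LRU simulation (capacity=3):
  1. access 95: MISS. Cache (LRU->MRU): [95]
  2. access 72: MISS. Cache (LRU->MRU): [95 72]
  3. access 72: HIT. Cache (LRU->MRU): [95 72]
  4. access 72: HIT. Cache (LRU->MRU): [95 72]
  5. access 4: MISS. Cache (LRU->MRU): [95 72 4]
  6. access 72: HIT. Cache (LRU->MRU): [95 4 72]
  7. access 95: HIT. Cache (LRU->MRU): [4 72 95]
  8. access 95: HIT. Cache (LRU->MRU): [4 72 95]
  9. access 72: HIT. Cache (LRU->MRU): [4 95 72]
  10. access 4: HIT. Cache (LRU->MRU): [95 72 4]
  11. access 95: HIT. Cache (LRU->MRU): [72 4 95]
  12. access 72: HIT. Cache (LRU->MRU): [4 95 72]
  13. access 72: HIT. Cache (LRU->MRU): [4 95 72]
  14. access 95: HIT. Cache (LRU->MRU): [4 72 95]
  15. access 34: MISS, evict 4. Cache (LRU->MRU): [72 95 34]
  16. access 72: HIT. Cache (LRU->MRU): [95 34 72]
  17. access 95: HIT. Cache (LRU->MRU): [34 72 95]
  18. access 95: HIT. Cache (LRU->MRU): [34 72 95]
  19. access 95: HIT. Cache (LRU->MRU): [34 72 95]
  20. access 95: HIT. Cache (LRU->MRU): [34 72 95]
  21. access 72: HIT. Cache (LRU->MRU): [34 95 72]
  22. access 14: MISS, evict 34. Cache (LRU->MRU): [95 72 14]
  23. access 72: HIT. Cache (LRU->MRU): [95 14 72]
  24. access 95: HIT. Cache (LRU->MRU): [14 72 95]
  25. access 72: HIT. Cache (LRU->MRU): [14 95 72]
  26. access 72: HIT. Cache (LRU->MRU): [14 95 72]
  27. access 72: HIT. Cache (LRU->MRU): [14 95 72]
  28. access 95: HIT. Cache (LRU->MRU): [14 72 95]
  29. access 14: HIT. Cache (LRU->MRU): [72 95 14]
  30. access 72: HIT. Cache (LRU->MRU): [95 14 72]
  31. access 72: HIT. Cache (LRU->MRU): [95 14 72]
  32. access 72: HIT. Cache (LRU->MRU): [95 14 72]
  33. access 4: MISS, evict 95. Cache (LRU->MRU): [14 72 4]
  34. access 72: HIT. Cache (LRU->MRU): [14 4 72]
  35. access 72: HIT. Cache (LRU->MRU): [14 4 72]
  36. access 14: HIT. Cache (LRU->MRU): [4 72 14]
  37. access 4: HIT. Cache (LRU->MRU): [72 14 4]
  38. access 72: HIT. Cache (LRU->MRU): [14 4 72]
Total: 32 hits, 6 misses, 3 evictions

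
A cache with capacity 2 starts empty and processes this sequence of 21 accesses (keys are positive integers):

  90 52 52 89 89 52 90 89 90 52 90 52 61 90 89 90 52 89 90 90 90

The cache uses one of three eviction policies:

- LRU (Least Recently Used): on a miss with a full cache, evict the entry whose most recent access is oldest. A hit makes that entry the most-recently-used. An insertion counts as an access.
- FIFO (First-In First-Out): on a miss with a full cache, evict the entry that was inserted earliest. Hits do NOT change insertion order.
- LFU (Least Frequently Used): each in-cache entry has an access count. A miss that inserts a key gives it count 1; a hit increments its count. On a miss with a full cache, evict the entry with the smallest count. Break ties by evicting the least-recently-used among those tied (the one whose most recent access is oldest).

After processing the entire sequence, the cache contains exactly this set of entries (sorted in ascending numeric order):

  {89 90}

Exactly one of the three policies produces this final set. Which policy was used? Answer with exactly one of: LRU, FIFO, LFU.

Simulating under each policy and comparing final sets:
  LRU: final set = {89 90} -> MATCHES target
  FIFO: final set = {52 90} -> differs
  LFU: final set = {52 90} -> differs
Only LRU produces the target set.

Answer: LRU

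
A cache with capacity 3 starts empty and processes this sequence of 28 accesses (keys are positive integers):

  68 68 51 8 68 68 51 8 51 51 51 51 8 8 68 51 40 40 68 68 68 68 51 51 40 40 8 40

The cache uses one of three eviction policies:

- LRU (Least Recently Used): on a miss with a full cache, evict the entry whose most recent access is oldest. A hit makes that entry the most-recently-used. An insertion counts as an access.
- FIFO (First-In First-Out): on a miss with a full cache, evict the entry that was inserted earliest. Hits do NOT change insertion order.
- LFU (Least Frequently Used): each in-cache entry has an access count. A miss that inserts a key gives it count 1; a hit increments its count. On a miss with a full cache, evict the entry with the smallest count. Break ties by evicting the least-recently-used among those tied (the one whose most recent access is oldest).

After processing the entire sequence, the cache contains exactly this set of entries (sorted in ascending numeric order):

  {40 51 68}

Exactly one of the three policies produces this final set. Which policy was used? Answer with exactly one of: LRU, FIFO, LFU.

Simulating under each policy and comparing final sets:
  LRU: final set = {8 40 51} -> differs
  FIFO: final set = {8 40 51} -> differs
  LFU: final set = {40 51 68} -> MATCHES target
Only LFU produces the target set.

Answer: LFU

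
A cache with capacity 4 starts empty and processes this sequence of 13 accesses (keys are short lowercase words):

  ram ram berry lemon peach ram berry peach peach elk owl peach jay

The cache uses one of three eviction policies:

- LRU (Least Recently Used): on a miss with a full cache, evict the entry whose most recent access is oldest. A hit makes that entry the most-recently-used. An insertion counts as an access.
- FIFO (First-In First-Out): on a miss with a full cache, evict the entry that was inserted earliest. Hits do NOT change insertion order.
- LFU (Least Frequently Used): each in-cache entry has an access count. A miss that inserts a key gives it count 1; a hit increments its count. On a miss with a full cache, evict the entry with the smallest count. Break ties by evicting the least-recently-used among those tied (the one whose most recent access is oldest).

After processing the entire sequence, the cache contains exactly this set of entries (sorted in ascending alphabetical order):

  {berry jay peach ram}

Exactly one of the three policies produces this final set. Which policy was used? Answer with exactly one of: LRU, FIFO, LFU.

Simulating under each policy and comparing final sets:
  LRU: final set = {elk jay owl peach} -> differs
  FIFO: final set = {elk jay owl peach} -> differs
  LFU: final set = {berry jay peach ram} -> MATCHES target
Only LFU produces the target set.

Answer: LFU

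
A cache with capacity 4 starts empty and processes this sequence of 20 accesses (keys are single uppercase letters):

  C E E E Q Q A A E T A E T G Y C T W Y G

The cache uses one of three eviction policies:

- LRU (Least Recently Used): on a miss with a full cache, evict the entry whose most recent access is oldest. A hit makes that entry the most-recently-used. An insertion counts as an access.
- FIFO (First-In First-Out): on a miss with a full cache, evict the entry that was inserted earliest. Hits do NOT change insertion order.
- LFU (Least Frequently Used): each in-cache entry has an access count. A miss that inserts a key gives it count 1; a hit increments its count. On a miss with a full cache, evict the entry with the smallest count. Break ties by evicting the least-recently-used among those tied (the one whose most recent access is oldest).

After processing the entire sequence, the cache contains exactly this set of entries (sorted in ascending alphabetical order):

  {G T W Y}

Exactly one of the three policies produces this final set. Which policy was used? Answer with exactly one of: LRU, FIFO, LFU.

Answer: LRU

Derivation:
Simulating under each policy and comparing final sets:
  LRU: final set = {G T W Y} -> MATCHES target
  FIFO: final set = {C G W Y} -> differs
  LFU: final set = {A E G T} -> differs
Only LRU produces the target set.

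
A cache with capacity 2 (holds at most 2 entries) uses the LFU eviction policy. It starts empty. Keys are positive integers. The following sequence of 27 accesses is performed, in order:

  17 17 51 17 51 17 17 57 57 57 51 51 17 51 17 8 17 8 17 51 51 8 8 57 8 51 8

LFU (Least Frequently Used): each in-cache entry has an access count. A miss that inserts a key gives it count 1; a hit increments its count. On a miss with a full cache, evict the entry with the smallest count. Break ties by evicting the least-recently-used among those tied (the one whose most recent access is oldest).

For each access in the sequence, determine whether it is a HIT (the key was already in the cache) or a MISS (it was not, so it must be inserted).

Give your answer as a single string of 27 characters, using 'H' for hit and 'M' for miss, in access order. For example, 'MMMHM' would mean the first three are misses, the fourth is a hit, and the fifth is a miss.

LFU simulation (capacity=2):
  1. access 17: MISS. Cache: [17(c=1)]
  2. access 17: HIT, count now 2. Cache: [17(c=2)]
  3. access 51: MISS. Cache: [51(c=1) 17(c=2)]
  4. access 17: HIT, count now 3. Cache: [51(c=1) 17(c=3)]
  5. access 51: HIT, count now 2. Cache: [51(c=2) 17(c=3)]
  6. access 17: HIT, count now 4. Cache: [51(c=2) 17(c=4)]
  7. access 17: HIT, count now 5. Cache: [51(c=2) 17(c=5)]
  8. access 57: MISS, evict 51(c=2). Cache: [57(c=1) 17(c=5)]
  9. access 57: HIT, count now 2. Cache: [57(c=2) 17(c=5)]
  10. access 57: HIT, count now 3. Cache: [57(c=3) 17(c=5)]
  11. access 51: MISS, evict 57(c=3). Cache: [51(c=1) 17(c=5)]
  12. access 51: HIT, count now 2. Cache: [51(c=2) 17(c=5)]
  13. access 17: HIT, count now 6. Cache: [51(c=2) 17(c=6)]
  14. access 51: HIT, count now 3. Cache: [51(c=3) 17(c=6)]
  15. access 17: HIT, count now 7. Cache: [51(c=3) 17(c=7)]
  16. access 8: MISS, evict 51(c=3). Cache: [8(c=1) 17(c=7)]
  17. access 17: HIT, count now 8. Cache: [8(c=1) 17(c=8)]
  18. access 8: HIT, count now 2. Cache: [8(c=2) 17(c=8)]
  19. access 17: HIT, count now 9. Cache: [8(c=2) 17(c=9)]
  20. access 51: MISS, evict 8(c=2). Cache: [51(c=1) 17(c=9)]
  21. access 51: HIT, count now 2. Cache: [51(c=2) 17(c=9)]
  22. access 8: MISS, evict 51(c=2). Cache: [8(c=1) 17(c=9)]
  23. access 8: HIT, count now 2. Cache: [8(c=2) 17(c=9)]
  24. access 57: MISS, evict 8(c=2). Cache: [57(c=1) 17(c=9)]
  25. access 8: MISS, evict 57(c=1). Cache: [8(c=1) 17(c=9)]
  26. access 51: MISS, evict 8(c=1). Cache: [51(c=1) 17(c=9)]
  27. access 8: MISS, evict 51(c=1). Cache: [8(c=1) 17(c=9)]
Total: 16 hits, 11 misses, 9 evictions

Answer: MHMHHHHMHHMHHHHMHHHMHMHMMMM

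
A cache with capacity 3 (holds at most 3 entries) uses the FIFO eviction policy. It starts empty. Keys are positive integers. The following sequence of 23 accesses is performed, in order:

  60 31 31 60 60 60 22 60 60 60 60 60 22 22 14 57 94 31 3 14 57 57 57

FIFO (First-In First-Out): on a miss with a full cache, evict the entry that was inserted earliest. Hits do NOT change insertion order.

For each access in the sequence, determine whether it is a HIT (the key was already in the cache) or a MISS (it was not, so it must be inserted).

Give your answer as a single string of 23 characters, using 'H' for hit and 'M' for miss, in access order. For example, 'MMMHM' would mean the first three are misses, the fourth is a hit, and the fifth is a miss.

Answer: MMHHHHMHHHHHHHMMMMMMMHH

Derivation:
FIFO simulation (capacity=3):
  1. access 60: MISS. Cache (old->new): [60]
  2. access 31: MISS. Cache (old->new): [60 31]
  3. access 31: HIT. Cache (old->new): [60 31]
  4. access 60: HIT. Cache (old->new): [60 31]
  5. access 60: HIT. Cache (old->new): [60 31]
  6. access 60: HIT. Cache (old->new): [60 31]
  7. access 22: MISS. Cache (old->new): [60 31 22]
  8. access 60: HIT. Cache (old->new): [60 31 22]
  9. access 60: HIT. Cache (old->new): [60 31 22]
  10. access 60: HIT. Cache (old->new): [60 31 22]
  11. access 60: HIT. Cache (old->new): [60 31 22]
  12. access 60: HIT. Cache (old->new): [60 31 22]
  13. access 22: HIT. Cache (old->new): [60 31 22]
  14. access 22: HIT. Cache (old->new): [60 31 22]
  15. access 14: MISS, evict 60. Cache (old->new): [31 22 14]
  16. access 57: MISS, evict 31. Cache (old->new): [22 14 57]
  17. access 94: MISS, evict 22. Cache (old->new): [14 57 94]
  18. access 31: MISS, evict 14. Cache (old->new): [57 94 31]
  19. access 3: MISS, evict 57. Cache (old->new): [94 31 3]
  20. access 14: MISS, evict 94. Cache (old->new): [31 3 14]
  21. access 57: MISS, evict 31. Cache (old->new): [3 14 57]
  22. access 57: HIT. Cache (old->new): [3 14 57]
  23. access 57: HIT. Cache (old->new): [3 14 57]
Total: 13 hits, 10 misses, 7 evictions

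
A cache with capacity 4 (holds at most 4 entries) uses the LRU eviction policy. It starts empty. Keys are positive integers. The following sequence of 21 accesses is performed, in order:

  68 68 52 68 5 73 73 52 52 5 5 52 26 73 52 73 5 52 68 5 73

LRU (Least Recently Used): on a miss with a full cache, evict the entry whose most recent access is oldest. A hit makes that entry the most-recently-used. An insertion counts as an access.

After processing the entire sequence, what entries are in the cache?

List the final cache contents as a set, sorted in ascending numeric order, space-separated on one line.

Answer: 5 52 68 73

Derivation:
LRU simulation (capacity=4):
  1. access 68: MISS. Cache (LRU->MRU): [68]
  2. access 68: HIT. Cache (LRU->MRU): [68]
  3. access 52: MISS. Cache (LRU->MRU): [68 52]
  4. access 68: HIT. Cache (LRU->MRU): [52 68]
  5. access 5: MISS. Cache (LRU->MRU): [52 68 5]
  6. access 73: MISS. Cache (LRU->MRU): [52 68 5 73]
  7. access 73: HIT. Cache (LRU->MRU): [52 68 5 73]
  8. access 52: HIT. Cache (LRU->MRU): [68 5 73 52]
  9. access 52: HIT. Cache (LRU->MRU): [68 5 73 52]
  10. access 5: HIT. Cache (LRU->MRU): [68 73 52 5]
  11. access 5: HIT. Cache (LRU->MRU): [68 73 52 5]
  12. access 52: HIT. Cache (LRU->MRU): [68 73 5 52]
  13. access 26: MISS, evict 68. Cache (LRU->MRU): [73 5 52 26]
  14. access 73: HIT. Cache (LRU->MRU): [5 52 26 73]
  15. access 52: HIT. Cache (LRU->MRU): [5 26 73 52]
  16. access 73: HIT. Cache (LRU->MRU): [5 26 52 73]
  17. access 5: HIT. Cache (LRU->MRU): [26 52 73 5]
  18. access 52: HIT. Cache (LRU->MRU): [26 73 5 52]
  19. access 68: MISS, evict 26. Cache (LRU->MRU): [73 5 52 68]
  20. access 5: HIT. Cache (LRU->MRU): [73 52 68 5]
  21. access 73: HIT. Cache (LRU->MRU): [52 68 5 73]
Total: 15 hits, 6 misses, 2 evictions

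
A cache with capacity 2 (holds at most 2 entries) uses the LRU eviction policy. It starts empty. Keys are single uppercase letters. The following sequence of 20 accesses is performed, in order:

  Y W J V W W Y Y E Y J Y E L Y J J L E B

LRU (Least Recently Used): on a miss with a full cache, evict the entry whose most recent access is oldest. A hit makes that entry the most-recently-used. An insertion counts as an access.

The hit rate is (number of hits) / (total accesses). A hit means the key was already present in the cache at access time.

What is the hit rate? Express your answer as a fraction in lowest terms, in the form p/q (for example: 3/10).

Answer: 1/4

Derivation:
LRU simulation (capacity=2):
  1. access Y: MISS. Cache (LRU->MRU): [Y]
  2. access W: MISS. Cache (LRU->MRU): [Y W]
  3. access J: MISS, evict Y. Cache (LRU->MRU): [W J]
  4. access V: MISS, evict W. Cache (LRU->MRU): [J V]
  5. access W: MISS, evict J. Cache (LRU->MRU): [V W]
  6. access W: HIT. Cache (LRU->MRU): [V W]
  7. access Y: MISS, evict V. Cache (LRU->MRU): [W Y]
  8. access Y: HIT. Cache (LRU->MRU): [W Y]
  9. access E: MISS, evict W. Cache (LRU->MRU): [Y E]
  10. access Y: HIT. Cache (LRU->MRU): [E Y]
  11. access J: MISS, evict E. Cache (LRU->MRU): [Y J]
  12. access Y: HIT. Cache (LRU->MRU): [J Y]
  13. access E: MISS, evict J. Cache (LRU->MRU): [Y E]
  14. access L: MISS, evict Y. Cache (LRU->MRU): [E L]
  15. access Y: MISS, evict E. Cache (LRU->MRU): [L Y]
  16. access J: MISS, evict L. Cache (LRU->MRU): [Y J]
  17. access J: HIT. Cache (LRU->MRU): [Y J]
  18. access L: MISS, evict Y. Cache (LRU->MRU): [J L]
  19. access E: MISS, evict J. Cache (LRU->MRU): [L E]
  20. access B: MISS, evict L. Cache (LRU->MRU): [E B]
Total: 5 hits, 15 misses, 13 evictions

Hit rate = 5/20 = 1/4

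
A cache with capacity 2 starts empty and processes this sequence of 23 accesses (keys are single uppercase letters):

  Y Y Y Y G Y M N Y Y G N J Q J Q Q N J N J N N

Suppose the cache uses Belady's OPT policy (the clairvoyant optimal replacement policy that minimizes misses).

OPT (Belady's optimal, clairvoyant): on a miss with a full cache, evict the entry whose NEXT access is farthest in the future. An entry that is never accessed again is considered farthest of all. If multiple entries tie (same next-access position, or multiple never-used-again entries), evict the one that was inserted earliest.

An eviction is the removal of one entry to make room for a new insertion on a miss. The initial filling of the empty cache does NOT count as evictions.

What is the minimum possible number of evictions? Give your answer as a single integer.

Answer: 6

Derivation:
OPT (Belady) simulation (capacity=2):
  1. access Y: MISS. Cache: [Y]
  2. access Y: HIT. Next use of Y: step 3. Cache: [Y]
  3. access Y: HIT. Next use of Y: step 4. Cache: [Y]
  4. access Y: HIT. Next use of Y: step 6. Cache: [Y]
  5. access G: MISS. Cache: [Y G]
  6. access Y: HIT. Next use of Y: step 9. Cache: [Y G]
  7. access M: MISS, evict G (next use: step 11). Cache: [Y M]
  8. access N: MISS, evict M (next use: never). Cache: [Y N]
  9. access Y: HIT. Next use of Y: step 10. Cache: [Y N]
  10. access Y: HIT. Next use of Y: never. Cache: [Y N]
  11. access G: MISS, evict Y (next use: never). Cache: [N G]
  12. access N: HIT. Next use of N: step 18. Cache: [N G]
  13. access J: MISS, evict G (next use: never). Cache: [N J]
  14. access Q: MISS, evict N (next use: step 18). Cache: [J Q]
  15. access J: HIT. Next use of J: step 19. Cache: [J Q]
  16. access Q: HIT. Next use of Q: step 17. Cache: [J Q]
  17. access Q: HIT. Next use of Q: never. Cache: [J Q]
  18. access N: MISS, evict Q (next use: never). Cache: [J N]
  19. access J: HIT. Next use of J: step 21. Cache: [J N]
  20. access N: HIT. Next use of N: step 22. Cache: [J N]
  21. access J: HIT. Next use of J: never. Cache: [J N]
  22. access N: HIT. Next use of N: step 23. Cache: [J N]
  23. access N: HIT. Next use of N: never. Cache: [J N]
Total: 15 hits, 8 misses, 6 evictions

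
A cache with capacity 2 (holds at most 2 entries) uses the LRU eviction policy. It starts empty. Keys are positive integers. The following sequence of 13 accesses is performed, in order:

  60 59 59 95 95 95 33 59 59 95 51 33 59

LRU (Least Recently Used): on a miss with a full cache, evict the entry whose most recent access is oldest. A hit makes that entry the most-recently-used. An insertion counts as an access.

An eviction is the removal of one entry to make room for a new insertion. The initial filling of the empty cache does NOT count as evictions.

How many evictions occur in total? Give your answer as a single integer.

LRU simulation (capacity=2):
  1. access 60: MISS. Cache (LRU->MRU): [60]
  2. access 59: MISS. Cache (LRU->MRU): [60 59]
  3. access 59: HIT. Cache (LRU->MRU): [60 59]
  4. access 95: MISS, evict 60. Cache (LRU->MRU): [59 95]
  5. access 95: HIT. Cache (LRU->MRU): [59 95]
  6. access 95: HIT. Cache (LRU->MRU): [59 95]
  7. access 33: MISS, evict 59. Cache (LRU->MRU): [95 33]
  8. access 59: MISS, evict 95. Cache (LRU->MRU): [33 59]
  9. access 59: HIT. Cache (LRU->MRU): [33 59]
  10. access 95: MISS, evict 33. Cache (LRU->MRU): [59 95]
  11. access 51: MISS, evict 59. Cache (LRU->MRU): [95 51]
  12. access 33: MISS, evict 95. Cache (LRU->MRU): [51 33]
  13. access 59: MISS, evict 51. Cache (LRU->MRU): [33 59]
Total: 4 hits, 9 misses, 7 evictions

Answer: 7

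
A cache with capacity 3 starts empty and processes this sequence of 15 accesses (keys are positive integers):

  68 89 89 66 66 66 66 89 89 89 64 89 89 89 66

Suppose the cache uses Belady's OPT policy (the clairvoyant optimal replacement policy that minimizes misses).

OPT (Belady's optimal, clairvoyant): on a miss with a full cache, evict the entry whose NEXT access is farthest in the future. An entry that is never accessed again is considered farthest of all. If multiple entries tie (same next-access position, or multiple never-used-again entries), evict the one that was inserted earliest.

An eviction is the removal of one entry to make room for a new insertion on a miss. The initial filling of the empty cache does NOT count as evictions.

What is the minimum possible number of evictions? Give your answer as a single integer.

Answer: 1

Derivation:
OPT (Belady) simulation (capacity=3):
  1. access 68: MISS. Cache: [68]
  2. access 89: MISS. Cache: [68 89]
  3. access 89: HIT. Next use of 89: step 8. Cache: [68 89]
  4. access 66: MISS. Cache: [68 89 66]
  5. access 66: HIT. Next use of 66: step 6. Cache: [68 89 66]
  6. access 66: HIT. Next use of 66: step 7. Cache: [68 89 66]
  7. access 66: HIT. Next use of 66: step 15. Cache: [68 89 66]
  8. access 89: HIT. Next use of 89: step 9. Cache: [68 89 66]
  9. access 89: HIT. Next use of 89: step 10. Cache: [68 89 66]
  10. access 89: HIT. Next use of 89: step 12. Cache: [68 89 66]
  11. access 64: MISS, evict 68 (next use: never). Cache: [89 66 64]
  12. access 89: HIT. Next use of 89: step 13. Cache: [89 66 64]
  13. access 89: HIT. Next use of 89: step 14. Cache: [89 66 64]
  14. access 89: HIT. Next use of 89: never. Cache: [89 66 64]
  15. access 66: HIT. Next use of 66: never. Cache: [89 66 64]
Total: 11 hits, 4 misses, 1 evictions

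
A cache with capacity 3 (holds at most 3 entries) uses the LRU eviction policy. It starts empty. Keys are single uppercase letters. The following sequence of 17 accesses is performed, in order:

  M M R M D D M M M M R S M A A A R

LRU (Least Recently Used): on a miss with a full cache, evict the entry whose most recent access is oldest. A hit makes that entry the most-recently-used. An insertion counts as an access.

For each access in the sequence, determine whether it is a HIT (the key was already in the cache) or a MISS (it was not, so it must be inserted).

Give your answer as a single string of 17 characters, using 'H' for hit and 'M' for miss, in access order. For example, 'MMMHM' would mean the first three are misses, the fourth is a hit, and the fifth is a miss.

Answer: MHMHMHHHHHHMHMHHM

Derivation:
LRU simulation (capacity=3):
  1. access M: MISS. Cache (LRU->MRU): [M]
  2. access M: HIT. Cache (LRU->MRU): [M]
  3. access R: MISS. Cache (LRU->MRU): [M R]
  4. access M: HIT. Cache (LRU->MRU): [R M]
  5. access D: MISS. Cache (LRU->MRU): [R M D]
  6. access D: HIT. Cache (LRU->MRU): [R M D]
  7. access M: HIT. Cache (LRU->MRU): [R D M]
  8. access M: HIT. Cache (LRU->MRU): [R D M]
  9. access M: HIT. Cache (LRU->MRU): [R D M]
  10. access M: HIT. Cache (LRU->MRU): [R D M]
  11. access R: HIT. Cache (LRU->MRU): [D M R]
  12. access S: MISS, evict D. Cache (LRU->MRU): [M R S]
  13. access M: HIT. Cache (LRU->MRU): [R S M]
  14. access A: MISS, evict R. Cache (LRU->MRU): [S M A]
  15. access A: HIT. Cache (LRU->MRU): [S M A]
  16. access A: HIT. Cache (LRU->MRU): [S M A]
  17. access R: MISS, evict S. Cache (LRU->MRU): [M A R]
Total: 11 hits, 6 misses, 3 evictions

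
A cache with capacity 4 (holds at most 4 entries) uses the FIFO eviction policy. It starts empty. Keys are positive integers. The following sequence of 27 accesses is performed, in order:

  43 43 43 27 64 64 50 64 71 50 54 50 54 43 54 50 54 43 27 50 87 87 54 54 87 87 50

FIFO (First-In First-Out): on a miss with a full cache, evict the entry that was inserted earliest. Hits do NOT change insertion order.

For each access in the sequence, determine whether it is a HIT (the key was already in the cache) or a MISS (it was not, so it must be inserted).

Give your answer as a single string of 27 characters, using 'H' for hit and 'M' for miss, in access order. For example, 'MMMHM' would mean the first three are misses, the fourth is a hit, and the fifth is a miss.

FIFO simulation (capacity=4):
  1. access 43: MISS. Cache (old->new): [43]
  2. access 43: HIT. Cache (old->new): [43]
  3. access 43: HIT. Cache (old->new): [43]
  4. access 27: MISS. Cache (old->new): [43 27]
  5. access 64: MISS. Cache (old->new): [43 27 64]
  6. access 64: HIT. Cache (old->new): [43 27 64]
  7. access 50: MISS. Cache (old->new): [43 27 64 50]
  8. access 64: HIT. Cache (old->new): [43 27 64 50]
  9. access 71: MISS, evict 43. Cache (old->new): [27 64 50 71]
  10. access 50: HIT. Cache (old->new): [27 64 50 71]
  11. access 54: MISS, evict 27. Cache (old->new): [64 50 71 54]
  12. access 50: HIT. Cache (old->new): [64 50 71 54]
  13. access 54: HIT. Cache (old->new): [64 50 71 54]
  14. access 43: MISS, evict 64. Cache (old->new): [50 71 54 43]
  15. access 54: HIT. Cache (old->new): [50 71 54 43]
  16. access 50: HIT. Cache (old->new): [50 71 54 43]
  17. access 54: HIT. Cache (old->new): [50 71 54 43]
  18. access 43: HIT. Cache (old->new): [50 71 54 43]
  19. access 27: MISS, evict 50. Cache (old->new): [71 54 43 27]
  20. access 50: MISS, evict 71. Cache (old->new): [54 43 27 50]
  21. access 87: MISS, evict 54. Cache (old->new): [43 27 50 87]
  22. access 87: HIT. Cache (old->new): [43 27 50 87]
  23. access 54: MISS, evict 43. Cache (old->new): [27 50 87 54]
  24. access 54: HIT. Cache (old->new): [27 50 87 54]
  25. access 87: HIT. Cache (old->new): [27 50 87 54]
  26. access 87: HIT. Cache (old->new): [27 50 87 54]
  27. access 50: HIT. Cache (old->new): [27 50 87 54]
Total: 16 hits, 11 misses, 7 evictions

Answer: MHHMMHMHMHMHHMHHHHMMMHMHHHH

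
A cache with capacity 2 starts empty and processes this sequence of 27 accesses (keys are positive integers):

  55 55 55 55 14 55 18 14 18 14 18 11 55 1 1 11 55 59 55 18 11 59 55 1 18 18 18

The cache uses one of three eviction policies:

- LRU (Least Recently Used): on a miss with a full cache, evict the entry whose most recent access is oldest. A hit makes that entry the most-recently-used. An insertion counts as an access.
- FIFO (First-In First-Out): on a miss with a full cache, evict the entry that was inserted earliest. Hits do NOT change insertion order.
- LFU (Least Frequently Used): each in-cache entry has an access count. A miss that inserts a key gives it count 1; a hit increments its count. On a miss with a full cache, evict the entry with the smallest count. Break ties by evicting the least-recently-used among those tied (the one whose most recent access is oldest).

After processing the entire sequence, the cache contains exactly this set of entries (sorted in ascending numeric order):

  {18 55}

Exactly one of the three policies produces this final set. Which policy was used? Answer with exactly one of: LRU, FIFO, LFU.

Simulating under each policy and comparing final sets:
  LRU: final set = {1 18} -> differs
  FIFO: final set = {1 18} -> differs
  LFU: final set = {18 55} -> MATCHES target
Only LFU produces the target set.

Answer: LFU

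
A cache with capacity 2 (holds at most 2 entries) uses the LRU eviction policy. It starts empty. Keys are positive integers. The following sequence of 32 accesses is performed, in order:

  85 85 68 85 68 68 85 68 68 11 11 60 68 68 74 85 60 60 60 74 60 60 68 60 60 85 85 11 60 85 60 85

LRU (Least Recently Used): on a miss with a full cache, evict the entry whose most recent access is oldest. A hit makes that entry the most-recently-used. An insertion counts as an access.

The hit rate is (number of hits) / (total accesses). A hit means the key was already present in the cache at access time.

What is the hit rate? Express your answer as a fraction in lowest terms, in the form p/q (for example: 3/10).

LRU simulation (capacity=2):
  1. access 85: MISS. Cache (LRU->MRU): [85]
  2. access 85: HIT. Cache (LRU->MRU): [85]
  3. access 68: MISS. Cache (LRU->MRU): [85 68]
  4. access 85: HIT. Cache (LRU->MRU): [68 85]
  5. access 68: HIT. Cache (LRU->MRU): [85 68]
  6. access 68: HIT. Cache (LRU->MRU): [85 68]
  7. access 85: HIT. Cache (LRU->MRU): [68 85]
  8. access 68: HIT. Cache (LRU->MRU): [85 68]
  9. access 68: HIT. Cache (LRU->MRU): [85 68]
  10. access 11: MISS, evict 85. Cache (LRU->MRU): [68 11]
  11. access 11: HIT. Cache (LRU->MRU): [68 11]
  12. access 60: MISS, evict 68. Cache (LRU->MRU): [11 60]
  13. access 68: MISS, evict 11. Cache (LRU->MRU): [60 68]
  14. access 68: HIT. Cache (LRU->MRU): [60 68]
  15. access 74: MISS, evict 60. Cache (LRU->MRU): [68 74]
  16. access 85: MISS, evict 68. Cache (LRU->MRU): [74 85]
  17. access 60: MISS, evict 74. Cache (LRU->MRU): [85 60]
  18. access 60: HIT. Cache (LRU->MRU): [85 60]
  19. access 60: HIT. Cache (LRU->MRU): [85 60]
  20. access 74: MISS, evict 85. Cache (LRU->MRU): [60 74]
  21. access 60: HIT. Cache (LRU->MRU): [74 60]
  22. access 60: HIT. Cache (LRU->MRU): [74 60]
  23. access 68: MISS, evict 74. Cache (LRU->MRU): [60 68]
  24. access 60: HIT. Cache (LRU->MRU): [68 60]
  25. access 60: HIT. Cache (LRU->MRU): [68 60]
  26. access 85: MISS, evict 68. Cache (LRU->MRU): [60 85]
  27. access 85: HIT. Cache (LRU->MRU): [60 85]
  28. access 11: MISS, evict 60. Cache (LRU->MRU): [85 11]
  29. access 60: MISS, evict 85. Cache (LRU->MRU): [11 60]
  30. access 85: MISS, evict 11. Cache (LRU->MRU): [60 85]
  31. access 60: HIT. Cache (LRU->MRU): [85 60]
  32. access 85: HIT. Cache (LRU->MRU): [60 85]
Total: 18 hits, 14 misses, 12 evictions

Hit rate = 18/32 = 9/16

Answer: 9/16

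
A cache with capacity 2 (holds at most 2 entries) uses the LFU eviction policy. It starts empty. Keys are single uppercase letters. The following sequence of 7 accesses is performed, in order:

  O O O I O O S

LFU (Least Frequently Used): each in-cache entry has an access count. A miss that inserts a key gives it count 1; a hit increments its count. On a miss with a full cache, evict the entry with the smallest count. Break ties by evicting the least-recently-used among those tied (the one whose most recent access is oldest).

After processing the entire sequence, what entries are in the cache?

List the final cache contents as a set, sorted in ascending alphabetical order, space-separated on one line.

LFU simulation (capacity=2):
  1. access O: MISS. Cache: [O(c=1)]
  2. access O: HIT, count now 2. Cache: [O(c=2)]
  3. access O: HIT, count now 3. Cache: [O(c=3)]
  4. access I: MISS. Cache: [I(c=1) O(c=3)]
  5. access O: HIT, count now 4. Cache: [I(c=1) O(c=4)]
  6. access O: HIT, count now 5. Cache: [I(c=1) O(c=5)]
  7. access S: MISS, evict I(c=1). Cache: [S(c=1) O(c=5)]
Total: 4 hits, 3 misses, 1 evictions

Answer: O S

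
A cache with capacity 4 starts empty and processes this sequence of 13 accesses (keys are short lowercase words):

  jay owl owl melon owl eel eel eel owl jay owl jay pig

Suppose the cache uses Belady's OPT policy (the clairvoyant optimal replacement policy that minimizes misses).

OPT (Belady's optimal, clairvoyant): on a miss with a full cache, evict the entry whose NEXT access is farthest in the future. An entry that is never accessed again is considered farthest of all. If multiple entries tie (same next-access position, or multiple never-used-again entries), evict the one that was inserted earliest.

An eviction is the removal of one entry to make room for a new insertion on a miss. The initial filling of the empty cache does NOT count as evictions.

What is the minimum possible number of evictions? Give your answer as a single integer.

Answer: 1

Derivation:
OPT (Belady) simulation (capacity=4):
  1. access jay: MISS. Cache: [jay]
  2. access owl: MISS. Cache: [jay owl]
  3. access owl: HIT. Next use of owl: step 5. Cache: [jay owl]
  4. access melon: MISS. Cache: [jay owl melon]
  5. access owl: HIT. Next use of owl: step 9. Cache: [jay owl melon]
  6. access eel: MISS. Cache: [jay owl melon eel]
  7. access eel: HIT. Next use of eel: step 8. Cache: [jay owl melon eel]
  8. access eel: HIT. Next use of eel: never. Cache: [jay owl melon eel]
  9. access owl: HIT. Next use of owl: step 11. Cache: [jay owl melon eel]
  10. access jay: HIT. Next use of jay: step 12. Cache: [jay owl melon eel]
  11. access owl: HIT. Next use of owl: never. Cache: [jay owl melon eel]
  12. access jay: HIT. Next use of jay: never. Cache: [jay owl melon eel]
  13. access pig: MISS, evict jay (next use: never). Cache: [owl melon eel pig]
Total: 8 hits, 5 misses, 1 evictions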